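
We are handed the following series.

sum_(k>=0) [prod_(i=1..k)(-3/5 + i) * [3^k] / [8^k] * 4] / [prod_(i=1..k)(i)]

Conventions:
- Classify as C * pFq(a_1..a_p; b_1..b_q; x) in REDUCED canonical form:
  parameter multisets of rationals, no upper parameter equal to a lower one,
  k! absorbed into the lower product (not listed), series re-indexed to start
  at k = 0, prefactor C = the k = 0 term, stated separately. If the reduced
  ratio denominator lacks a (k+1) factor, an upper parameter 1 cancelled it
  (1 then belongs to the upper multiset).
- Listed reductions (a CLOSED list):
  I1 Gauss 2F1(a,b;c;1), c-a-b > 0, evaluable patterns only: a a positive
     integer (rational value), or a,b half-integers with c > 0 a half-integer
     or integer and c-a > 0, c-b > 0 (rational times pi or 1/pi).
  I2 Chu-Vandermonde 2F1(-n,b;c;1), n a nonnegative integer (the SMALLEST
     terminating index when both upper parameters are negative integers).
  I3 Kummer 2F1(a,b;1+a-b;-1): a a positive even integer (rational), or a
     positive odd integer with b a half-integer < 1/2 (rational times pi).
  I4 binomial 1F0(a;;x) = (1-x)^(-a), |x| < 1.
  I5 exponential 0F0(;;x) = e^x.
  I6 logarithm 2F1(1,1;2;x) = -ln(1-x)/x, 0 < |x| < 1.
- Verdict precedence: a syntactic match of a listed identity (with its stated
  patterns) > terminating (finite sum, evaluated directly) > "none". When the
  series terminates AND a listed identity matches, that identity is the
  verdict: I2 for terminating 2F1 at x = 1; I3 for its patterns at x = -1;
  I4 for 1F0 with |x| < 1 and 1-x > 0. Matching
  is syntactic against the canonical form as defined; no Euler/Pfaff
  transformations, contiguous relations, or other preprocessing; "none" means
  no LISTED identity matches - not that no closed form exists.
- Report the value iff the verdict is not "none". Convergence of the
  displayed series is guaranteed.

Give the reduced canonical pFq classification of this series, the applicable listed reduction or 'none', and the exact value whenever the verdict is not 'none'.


Reduced: x = 3/8, 1F0, upper = {2/5}, lower = {-}, C = 4. Verdict: the I4 binomial reduction applies (the 1F0 binomial series: exponent -2/5, x = 3/8). Sum: 4 * (5/8)^(-2/5).

First insight: x = (3/8) and the product of the first k integers (C = 4, x = 3/8) is k!.
Consecutive-term ratio: r(k) = (3/8) * (k+2/5) / [(k+1)] ; factor over Q: parameters, x = (3/8), and C = 4.


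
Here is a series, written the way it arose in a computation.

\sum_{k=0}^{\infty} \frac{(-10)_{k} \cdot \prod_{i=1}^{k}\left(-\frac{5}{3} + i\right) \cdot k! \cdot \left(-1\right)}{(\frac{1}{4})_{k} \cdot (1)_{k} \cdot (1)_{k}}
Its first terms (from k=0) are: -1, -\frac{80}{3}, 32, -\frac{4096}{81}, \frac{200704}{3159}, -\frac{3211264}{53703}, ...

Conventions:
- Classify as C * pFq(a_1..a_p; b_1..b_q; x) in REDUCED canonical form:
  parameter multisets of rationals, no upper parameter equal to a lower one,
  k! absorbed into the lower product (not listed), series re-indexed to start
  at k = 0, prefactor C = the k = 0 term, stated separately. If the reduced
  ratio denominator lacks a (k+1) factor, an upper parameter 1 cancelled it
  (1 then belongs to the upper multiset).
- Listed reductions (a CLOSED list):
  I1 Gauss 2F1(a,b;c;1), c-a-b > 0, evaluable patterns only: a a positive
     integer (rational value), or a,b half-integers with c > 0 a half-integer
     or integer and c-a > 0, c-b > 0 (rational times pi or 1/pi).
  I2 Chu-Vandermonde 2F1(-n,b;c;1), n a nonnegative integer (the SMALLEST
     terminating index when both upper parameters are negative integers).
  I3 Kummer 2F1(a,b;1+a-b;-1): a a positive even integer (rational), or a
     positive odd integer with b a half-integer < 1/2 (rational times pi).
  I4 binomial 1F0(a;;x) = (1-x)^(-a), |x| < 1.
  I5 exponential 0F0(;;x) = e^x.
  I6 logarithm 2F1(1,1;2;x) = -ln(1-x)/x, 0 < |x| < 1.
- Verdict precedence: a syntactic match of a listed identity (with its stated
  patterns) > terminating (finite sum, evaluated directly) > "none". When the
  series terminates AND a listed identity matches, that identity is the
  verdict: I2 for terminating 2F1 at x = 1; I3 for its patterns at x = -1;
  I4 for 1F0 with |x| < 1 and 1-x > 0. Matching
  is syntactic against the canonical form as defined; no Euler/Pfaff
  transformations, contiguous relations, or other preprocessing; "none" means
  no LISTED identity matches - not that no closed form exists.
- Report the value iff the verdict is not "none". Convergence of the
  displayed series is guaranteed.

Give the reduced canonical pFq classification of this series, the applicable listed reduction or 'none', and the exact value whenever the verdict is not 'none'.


The series (x = 1) is 2F1: upper {-10, -\frac{2}{3}}, lower {\frac{1}{4}}, prefactor -1. Verdict (x = 1): Chu-Vandermonde (I2) applies (terminating 2F1 at x = 1 with n = 10, b = -2/3, c = \frac{1}{4}). Hence: -\frac{5348716326457}{333588172905}.

First insight: with t_0 = -1, the parameter 1 appears in both the upper and lower lists and cancels.
Adjacent-term ratio: r(k) = 1 * (k-10) (k-\frac{2}{3}) / [(k+\frac{1}{4}) (k+1)] - poly over poly, x = 1 from leading terms; C = -1 at k = 0.


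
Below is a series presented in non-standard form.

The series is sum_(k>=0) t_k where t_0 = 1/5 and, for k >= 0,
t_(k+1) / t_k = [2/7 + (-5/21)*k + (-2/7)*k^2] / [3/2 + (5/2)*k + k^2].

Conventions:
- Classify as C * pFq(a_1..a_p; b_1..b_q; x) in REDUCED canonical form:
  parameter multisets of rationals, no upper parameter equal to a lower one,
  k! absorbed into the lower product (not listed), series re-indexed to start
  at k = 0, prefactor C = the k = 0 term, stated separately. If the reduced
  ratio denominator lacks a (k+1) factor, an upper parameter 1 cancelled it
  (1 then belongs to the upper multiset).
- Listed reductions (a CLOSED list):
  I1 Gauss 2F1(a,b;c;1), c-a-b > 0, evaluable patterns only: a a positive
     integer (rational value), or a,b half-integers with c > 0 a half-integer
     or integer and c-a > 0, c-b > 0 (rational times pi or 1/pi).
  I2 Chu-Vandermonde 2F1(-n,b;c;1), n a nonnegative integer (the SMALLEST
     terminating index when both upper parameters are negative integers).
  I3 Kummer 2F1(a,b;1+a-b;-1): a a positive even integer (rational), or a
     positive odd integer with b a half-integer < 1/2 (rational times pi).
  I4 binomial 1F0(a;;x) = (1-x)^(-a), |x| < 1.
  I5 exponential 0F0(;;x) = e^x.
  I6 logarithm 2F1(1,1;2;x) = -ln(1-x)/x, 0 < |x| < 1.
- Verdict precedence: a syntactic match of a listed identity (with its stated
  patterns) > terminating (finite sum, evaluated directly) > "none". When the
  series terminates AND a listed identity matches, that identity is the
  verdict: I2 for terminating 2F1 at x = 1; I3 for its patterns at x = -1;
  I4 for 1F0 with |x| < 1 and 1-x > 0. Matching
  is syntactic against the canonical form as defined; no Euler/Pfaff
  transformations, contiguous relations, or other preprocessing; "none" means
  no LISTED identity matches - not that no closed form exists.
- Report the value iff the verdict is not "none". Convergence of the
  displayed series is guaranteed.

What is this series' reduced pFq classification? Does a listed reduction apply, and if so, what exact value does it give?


The series (x = -2/7) is 1F0: upper {-2/3}, lower {-}, prefactor 1/5. Verdict: this is the I4 binomial reduction (the 1F0 binomial series: exponent 2/3, x = -2/7). Its exact value is (1/5) * (9/7)^(2/3).

Key step: with t_0 = 1/5, roots of the ratio polynomials (C = 1/5, x = -2/7) are the negated parameters.
Adjacent-term ratio: r(k) = (-2/7) * (k-2/3) / [(k+1)] - rational in k, leading ratio (-2/7); with t_0 = 1/5, classification follows.


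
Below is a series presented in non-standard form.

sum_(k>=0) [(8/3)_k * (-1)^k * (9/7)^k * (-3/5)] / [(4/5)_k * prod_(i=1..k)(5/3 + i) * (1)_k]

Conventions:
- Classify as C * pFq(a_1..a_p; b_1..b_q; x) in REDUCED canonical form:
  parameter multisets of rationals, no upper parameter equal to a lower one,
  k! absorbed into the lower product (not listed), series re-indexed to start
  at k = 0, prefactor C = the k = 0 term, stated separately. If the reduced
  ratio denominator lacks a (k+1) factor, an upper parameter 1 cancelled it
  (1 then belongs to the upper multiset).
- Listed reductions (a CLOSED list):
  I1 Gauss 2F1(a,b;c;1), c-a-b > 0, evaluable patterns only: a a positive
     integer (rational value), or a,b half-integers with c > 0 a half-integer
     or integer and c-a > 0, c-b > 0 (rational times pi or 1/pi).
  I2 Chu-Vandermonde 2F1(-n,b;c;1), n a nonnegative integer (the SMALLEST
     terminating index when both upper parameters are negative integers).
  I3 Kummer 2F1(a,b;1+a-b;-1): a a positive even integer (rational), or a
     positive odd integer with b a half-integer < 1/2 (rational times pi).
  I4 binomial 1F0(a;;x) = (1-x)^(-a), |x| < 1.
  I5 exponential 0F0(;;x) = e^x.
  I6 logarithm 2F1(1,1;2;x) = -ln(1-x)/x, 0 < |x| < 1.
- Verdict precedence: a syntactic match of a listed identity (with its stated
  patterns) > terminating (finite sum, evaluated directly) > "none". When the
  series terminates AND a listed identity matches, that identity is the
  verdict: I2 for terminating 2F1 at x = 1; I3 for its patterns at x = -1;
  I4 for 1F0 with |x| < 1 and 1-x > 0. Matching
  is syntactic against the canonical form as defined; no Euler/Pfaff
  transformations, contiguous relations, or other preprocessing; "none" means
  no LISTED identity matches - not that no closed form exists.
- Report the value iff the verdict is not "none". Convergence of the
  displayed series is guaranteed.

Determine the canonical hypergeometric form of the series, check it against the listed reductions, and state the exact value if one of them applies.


With C = -3/5: the canonical form is 0F1(-; 4/5; -9/7). Verdict: none. Every listed pattern misses the 0F1 form at -9/7, upper {-}.

Key observation: t_0 = -3/5 here, and the lower running product (C = -3/5) is a rising factorial.
Step ratio: r(k) = (-9/7) * 1 / [(k+4/5) (k+1)] - rational; roots negated = parameters, x = (-9/7), C = -3/5.


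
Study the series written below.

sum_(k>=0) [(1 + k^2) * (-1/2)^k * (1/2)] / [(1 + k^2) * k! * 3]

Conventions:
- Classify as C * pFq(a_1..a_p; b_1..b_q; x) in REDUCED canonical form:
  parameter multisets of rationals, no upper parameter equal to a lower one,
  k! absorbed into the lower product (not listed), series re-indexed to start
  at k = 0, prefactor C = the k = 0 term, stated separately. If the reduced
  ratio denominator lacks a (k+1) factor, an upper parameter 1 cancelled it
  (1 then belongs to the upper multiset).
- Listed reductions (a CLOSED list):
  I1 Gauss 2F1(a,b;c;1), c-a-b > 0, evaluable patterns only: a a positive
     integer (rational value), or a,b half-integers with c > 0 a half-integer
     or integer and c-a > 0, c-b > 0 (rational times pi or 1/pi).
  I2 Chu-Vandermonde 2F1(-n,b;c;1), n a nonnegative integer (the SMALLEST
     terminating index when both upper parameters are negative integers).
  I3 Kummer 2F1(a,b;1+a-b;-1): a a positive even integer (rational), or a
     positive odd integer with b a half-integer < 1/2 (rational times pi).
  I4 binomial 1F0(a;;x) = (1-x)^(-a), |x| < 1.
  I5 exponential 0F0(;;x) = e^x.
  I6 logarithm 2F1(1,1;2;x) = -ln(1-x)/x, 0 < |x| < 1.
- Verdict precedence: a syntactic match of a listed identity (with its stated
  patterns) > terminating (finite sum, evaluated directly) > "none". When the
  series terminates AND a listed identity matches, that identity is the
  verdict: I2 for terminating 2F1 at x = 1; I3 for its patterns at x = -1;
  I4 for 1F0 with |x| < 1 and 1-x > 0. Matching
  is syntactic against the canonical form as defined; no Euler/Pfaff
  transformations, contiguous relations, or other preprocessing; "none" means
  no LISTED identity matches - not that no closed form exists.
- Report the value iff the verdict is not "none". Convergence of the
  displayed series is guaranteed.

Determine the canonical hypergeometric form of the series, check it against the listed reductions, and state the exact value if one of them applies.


The series (x = -1/2) is 0F0: upper {-}, lower {-}, prefactor 1/6. Verdict: this is the exponential series (I5) (the 0F0 exponential series at x = -1/2). Exact value: (1/6) * e^(-1/2).

The tell: t_0 being 1/6, the factor k^2 + 1 cancels (top and bottom), leaving prefactor 1/6.
Term ratio: r(k) = (-1/2) * 1 / [(k+1)] - rational in k, leading ratio (-1/2); with t_0 = 1/6, classification follows.


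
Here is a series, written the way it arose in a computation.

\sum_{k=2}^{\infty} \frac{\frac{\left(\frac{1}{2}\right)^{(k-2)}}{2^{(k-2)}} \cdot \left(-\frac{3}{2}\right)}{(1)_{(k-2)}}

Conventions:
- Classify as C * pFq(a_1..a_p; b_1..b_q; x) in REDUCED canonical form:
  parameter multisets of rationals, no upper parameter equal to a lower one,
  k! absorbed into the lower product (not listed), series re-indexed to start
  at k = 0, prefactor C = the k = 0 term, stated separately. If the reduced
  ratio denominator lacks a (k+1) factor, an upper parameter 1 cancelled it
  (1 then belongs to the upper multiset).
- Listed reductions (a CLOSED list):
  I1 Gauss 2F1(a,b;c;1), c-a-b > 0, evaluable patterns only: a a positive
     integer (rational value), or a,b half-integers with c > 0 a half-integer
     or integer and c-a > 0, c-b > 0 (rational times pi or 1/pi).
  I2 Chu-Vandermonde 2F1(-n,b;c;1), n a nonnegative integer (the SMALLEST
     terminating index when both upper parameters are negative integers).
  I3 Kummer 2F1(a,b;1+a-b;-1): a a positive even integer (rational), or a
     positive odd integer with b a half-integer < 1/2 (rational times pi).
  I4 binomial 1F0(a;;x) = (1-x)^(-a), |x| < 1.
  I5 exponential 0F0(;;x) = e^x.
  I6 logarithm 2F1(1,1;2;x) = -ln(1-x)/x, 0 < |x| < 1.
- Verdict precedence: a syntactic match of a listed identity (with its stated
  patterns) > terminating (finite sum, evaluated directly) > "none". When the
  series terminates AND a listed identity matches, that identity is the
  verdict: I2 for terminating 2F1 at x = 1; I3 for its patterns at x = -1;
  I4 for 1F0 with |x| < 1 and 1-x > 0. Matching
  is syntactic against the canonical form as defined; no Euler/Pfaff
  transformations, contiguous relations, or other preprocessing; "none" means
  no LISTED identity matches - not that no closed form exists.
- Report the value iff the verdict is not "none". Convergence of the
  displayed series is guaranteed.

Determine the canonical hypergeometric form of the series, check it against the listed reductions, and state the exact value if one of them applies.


Key observation: from the first term -\frac{3}{2}: the two k-th powers (C = -3/2) combine into one argument.
Ratio: r(k) = \frac{1}{4} * 1 / [(k+1)] - poly over poly, x = \frac{1}{4} from leading terms; C = -\frac{3}{2} at k = 0.

At argument \frac{1}{4}: a 0F0 with upper {-}, lower {-}, scaled by C = -\frac{3}{2}. Verdict: this is the I5 exponential reduction (the 0F0 exponential series at x = \frac{1}{4}). Hence: \left(-\frac{3}{2}\right) \cdot e^{\frac{1}{4}}.


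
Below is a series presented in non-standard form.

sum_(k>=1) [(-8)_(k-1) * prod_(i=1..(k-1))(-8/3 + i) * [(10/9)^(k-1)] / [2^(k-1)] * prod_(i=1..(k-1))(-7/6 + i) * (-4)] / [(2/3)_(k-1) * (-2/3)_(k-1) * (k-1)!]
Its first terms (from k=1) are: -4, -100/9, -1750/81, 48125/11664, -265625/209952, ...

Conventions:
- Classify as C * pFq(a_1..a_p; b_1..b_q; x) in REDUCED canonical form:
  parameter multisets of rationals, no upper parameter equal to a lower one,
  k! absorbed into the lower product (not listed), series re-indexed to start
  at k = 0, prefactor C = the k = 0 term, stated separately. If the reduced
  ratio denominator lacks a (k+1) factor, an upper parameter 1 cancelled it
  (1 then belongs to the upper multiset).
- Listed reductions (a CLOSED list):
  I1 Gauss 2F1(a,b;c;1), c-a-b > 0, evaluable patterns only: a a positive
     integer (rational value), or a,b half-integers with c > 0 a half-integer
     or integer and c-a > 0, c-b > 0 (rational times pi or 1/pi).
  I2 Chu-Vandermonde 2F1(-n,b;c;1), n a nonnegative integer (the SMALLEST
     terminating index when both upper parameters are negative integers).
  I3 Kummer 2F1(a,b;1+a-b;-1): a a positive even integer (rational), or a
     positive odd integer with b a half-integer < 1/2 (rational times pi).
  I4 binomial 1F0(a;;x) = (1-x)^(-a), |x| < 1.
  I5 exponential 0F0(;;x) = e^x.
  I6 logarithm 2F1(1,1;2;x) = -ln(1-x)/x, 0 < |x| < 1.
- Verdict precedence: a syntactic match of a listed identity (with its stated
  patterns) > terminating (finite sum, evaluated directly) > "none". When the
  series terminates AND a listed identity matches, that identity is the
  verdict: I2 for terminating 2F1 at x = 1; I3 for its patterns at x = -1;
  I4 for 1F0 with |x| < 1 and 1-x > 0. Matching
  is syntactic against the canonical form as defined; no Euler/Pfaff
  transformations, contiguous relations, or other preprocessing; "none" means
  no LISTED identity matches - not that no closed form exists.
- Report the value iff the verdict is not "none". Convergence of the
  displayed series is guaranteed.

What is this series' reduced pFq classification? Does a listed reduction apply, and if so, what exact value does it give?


x = 5/9 here; the reduced form reads 3F2, upper {-8, -5/3, -1/6}, lower {-2/3, 2/3}, C = -4. Verdict: terminating - upper -8 stops the sum at k = 8; the 9 terms are added exactly. Exact value: -182829759578651/5443860524544.

First insight: t_0 being -4, the running product (C = -4) telescopes to a rising factorial.
Term ratio: r(k) = (5/9) * (k-8) (k-5/3) (k-1/6) / [(k-2/3) (k+2/3) (k+1)] ; factor over Q: parameters, x = (5/9), and C = -4.


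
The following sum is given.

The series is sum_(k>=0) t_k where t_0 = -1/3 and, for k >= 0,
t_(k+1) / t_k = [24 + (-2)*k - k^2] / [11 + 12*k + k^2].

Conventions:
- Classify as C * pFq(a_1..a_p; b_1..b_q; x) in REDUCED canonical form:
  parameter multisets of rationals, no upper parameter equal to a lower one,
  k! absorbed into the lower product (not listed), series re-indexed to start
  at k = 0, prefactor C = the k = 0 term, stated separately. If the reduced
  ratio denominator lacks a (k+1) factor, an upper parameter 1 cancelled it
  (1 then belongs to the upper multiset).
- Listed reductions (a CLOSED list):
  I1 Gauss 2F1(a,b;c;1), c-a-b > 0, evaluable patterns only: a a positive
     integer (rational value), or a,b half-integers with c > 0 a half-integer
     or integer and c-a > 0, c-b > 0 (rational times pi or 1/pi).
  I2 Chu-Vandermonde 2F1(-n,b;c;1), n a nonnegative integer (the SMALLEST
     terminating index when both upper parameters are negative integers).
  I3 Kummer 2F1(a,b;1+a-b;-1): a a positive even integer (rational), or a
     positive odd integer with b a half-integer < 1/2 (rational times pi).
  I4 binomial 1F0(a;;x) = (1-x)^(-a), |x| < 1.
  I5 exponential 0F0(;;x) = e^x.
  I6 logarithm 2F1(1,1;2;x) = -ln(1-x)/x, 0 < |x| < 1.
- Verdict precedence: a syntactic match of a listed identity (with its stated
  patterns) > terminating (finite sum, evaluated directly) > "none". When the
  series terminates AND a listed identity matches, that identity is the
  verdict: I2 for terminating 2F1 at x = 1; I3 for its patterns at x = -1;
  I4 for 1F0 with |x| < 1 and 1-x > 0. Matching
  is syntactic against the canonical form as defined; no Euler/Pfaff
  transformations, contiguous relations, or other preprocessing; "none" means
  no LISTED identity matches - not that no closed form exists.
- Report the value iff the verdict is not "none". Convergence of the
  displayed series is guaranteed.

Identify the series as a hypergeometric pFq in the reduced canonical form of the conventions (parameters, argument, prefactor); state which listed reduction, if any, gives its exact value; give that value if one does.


The series (x = -1) is 2F1: upper {-4, 6}, lower {11}, prefactor -1/3. Verdict: this is the Kummer evaluation I3 (x = -1; c = 11 equals 1+a-b for upper {-4, 6}: listed pattern). Hence: -2.

Key observation: t_0 = -1/3 here, and factor the ratio over Q (prefactor -1/3): negated roots = parameters.
Consecutive-term ratio: r(k) = (-1) * (k-4) (k+6) / [(k+11) (k+1)] - rational in k. x = (-1); t_0 = -1/3; negate the roots.


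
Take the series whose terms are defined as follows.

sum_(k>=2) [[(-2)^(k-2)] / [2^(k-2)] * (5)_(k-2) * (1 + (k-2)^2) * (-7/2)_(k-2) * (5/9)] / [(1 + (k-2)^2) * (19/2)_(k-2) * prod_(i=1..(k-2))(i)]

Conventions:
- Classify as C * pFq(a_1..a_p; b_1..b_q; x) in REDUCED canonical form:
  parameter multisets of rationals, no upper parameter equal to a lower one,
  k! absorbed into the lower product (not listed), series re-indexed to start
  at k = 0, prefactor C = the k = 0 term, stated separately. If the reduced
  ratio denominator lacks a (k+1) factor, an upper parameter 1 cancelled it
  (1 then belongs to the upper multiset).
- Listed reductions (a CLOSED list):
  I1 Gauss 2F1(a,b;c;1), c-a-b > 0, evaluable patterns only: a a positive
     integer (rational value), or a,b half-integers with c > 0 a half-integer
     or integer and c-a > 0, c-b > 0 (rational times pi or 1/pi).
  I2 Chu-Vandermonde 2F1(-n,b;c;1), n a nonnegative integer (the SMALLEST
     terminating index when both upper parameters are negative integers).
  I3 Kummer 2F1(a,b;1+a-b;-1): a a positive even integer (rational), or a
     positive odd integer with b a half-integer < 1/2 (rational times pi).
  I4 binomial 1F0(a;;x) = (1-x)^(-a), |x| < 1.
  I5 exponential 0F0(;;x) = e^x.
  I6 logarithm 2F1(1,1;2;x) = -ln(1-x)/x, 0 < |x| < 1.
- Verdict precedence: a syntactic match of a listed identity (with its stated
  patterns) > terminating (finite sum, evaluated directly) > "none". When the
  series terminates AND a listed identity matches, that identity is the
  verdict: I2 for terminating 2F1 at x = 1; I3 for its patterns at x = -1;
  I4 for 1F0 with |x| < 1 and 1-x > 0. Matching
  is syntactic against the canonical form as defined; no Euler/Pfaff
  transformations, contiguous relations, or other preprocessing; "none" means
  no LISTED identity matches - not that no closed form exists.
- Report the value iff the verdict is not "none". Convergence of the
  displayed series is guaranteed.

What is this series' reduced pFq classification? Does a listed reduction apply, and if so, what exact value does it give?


Structural cue: x = (-1) and the product of the first k integers (C = 5/9) is k!.
Ratio: r(k) = (-1) * (k-7/2) (k+5) / [(k+19/2) (k+1)] ; factor over Q: parameters, x = (-1), and C = 5/9.

Classification (C = 5/9): 2F1 with upper {-7/2, 5}, lower {19/2}, argument x = -1. Verdict: this is Kummer (I3) (x = -1; c = 19/2 equals 1+a-b for upper {-7/2, 5}: listed pattern). Its exact value is (425425/524288) * pi.


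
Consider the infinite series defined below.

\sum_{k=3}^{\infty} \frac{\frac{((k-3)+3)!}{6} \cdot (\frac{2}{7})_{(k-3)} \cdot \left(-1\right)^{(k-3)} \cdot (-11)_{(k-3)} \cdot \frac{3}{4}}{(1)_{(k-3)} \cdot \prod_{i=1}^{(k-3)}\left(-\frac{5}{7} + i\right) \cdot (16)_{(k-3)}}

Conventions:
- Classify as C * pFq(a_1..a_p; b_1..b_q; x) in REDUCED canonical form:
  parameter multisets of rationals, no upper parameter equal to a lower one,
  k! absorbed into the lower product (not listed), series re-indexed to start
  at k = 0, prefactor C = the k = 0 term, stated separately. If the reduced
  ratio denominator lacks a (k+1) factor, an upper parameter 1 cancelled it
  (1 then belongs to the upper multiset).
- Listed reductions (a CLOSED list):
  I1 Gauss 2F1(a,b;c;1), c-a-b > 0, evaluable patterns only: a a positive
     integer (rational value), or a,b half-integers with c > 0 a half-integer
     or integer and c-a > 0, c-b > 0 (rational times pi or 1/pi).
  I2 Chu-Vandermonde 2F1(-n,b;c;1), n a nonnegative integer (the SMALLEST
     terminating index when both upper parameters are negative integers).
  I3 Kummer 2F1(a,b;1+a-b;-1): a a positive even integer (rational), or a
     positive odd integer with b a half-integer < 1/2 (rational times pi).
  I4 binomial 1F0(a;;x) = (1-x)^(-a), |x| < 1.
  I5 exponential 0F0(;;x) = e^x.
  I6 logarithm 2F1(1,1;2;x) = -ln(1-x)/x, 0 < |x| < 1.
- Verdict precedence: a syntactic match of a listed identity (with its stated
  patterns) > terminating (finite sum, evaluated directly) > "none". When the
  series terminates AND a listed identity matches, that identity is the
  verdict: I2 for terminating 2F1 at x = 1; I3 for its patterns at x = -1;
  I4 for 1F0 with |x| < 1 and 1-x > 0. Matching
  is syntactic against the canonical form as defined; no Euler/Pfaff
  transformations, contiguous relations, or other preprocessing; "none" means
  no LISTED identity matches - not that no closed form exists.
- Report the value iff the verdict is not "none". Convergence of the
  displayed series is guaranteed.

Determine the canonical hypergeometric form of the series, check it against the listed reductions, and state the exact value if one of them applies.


With C = \frac{3}{4}: the canonical form is 2F1(-11, 4; 16; -1). Verdict at x = -1: Kummer (I3) matches (x = -1; c = 16 equals 1+a-b for upper {-11, 4}: listed pattern). Value: \frac{105}{8}.

First insight: t_0 = \frac{3}{4} here, and the lower running product (C = 3/4, x = -1) is a rising factorial.
Step ratio: r(k) = -1 * (k-11) (k+4) / [(k+16) (k+1)] - poly over poly, x = -1 from leading terms; C = \frac{3}{4} at k = 0.


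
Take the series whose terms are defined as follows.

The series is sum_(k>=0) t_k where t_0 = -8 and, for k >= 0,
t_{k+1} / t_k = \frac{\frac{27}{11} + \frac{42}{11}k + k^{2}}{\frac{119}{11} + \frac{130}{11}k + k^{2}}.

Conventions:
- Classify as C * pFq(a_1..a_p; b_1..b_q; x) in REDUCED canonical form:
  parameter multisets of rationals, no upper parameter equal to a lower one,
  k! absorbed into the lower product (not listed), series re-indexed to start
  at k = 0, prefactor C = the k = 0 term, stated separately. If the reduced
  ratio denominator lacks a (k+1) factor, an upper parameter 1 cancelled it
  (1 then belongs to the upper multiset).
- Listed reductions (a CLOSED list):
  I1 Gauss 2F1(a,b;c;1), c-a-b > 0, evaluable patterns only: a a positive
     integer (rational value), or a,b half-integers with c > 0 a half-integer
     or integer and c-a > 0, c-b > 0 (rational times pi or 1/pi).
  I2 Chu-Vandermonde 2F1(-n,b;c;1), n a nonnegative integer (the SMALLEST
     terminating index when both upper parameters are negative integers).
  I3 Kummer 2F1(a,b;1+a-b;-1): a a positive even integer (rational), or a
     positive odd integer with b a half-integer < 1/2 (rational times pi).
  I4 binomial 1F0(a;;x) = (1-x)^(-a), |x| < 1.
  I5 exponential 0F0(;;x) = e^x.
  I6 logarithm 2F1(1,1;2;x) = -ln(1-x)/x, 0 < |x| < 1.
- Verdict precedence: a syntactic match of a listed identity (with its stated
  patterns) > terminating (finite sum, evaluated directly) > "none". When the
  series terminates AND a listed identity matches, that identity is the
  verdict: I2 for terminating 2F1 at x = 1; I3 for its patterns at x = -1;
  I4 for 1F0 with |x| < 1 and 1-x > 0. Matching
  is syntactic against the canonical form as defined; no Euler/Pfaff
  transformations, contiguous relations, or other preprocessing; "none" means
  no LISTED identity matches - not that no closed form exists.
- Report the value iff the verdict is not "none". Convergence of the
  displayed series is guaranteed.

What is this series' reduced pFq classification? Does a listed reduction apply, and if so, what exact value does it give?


x = 1 here; the reduced form reads 2F1, upper {\frac{9}{11}, 3}, lower {\frac{119}{11}}, C = -8. Verdict: the Gauss summation I1 applies (x = 1: the Gamma ratio telescopes since c-a-b = 7 > 0 and a = 3 in Z>0). Exact value: -\frac{100104}{9317}.

First insight: t_0 being -8, the expanded ratio factors over Q; C = -8, x = 1, roots give parameters.
Adjacent-term ratio: r(k) = 1 * (k+\frac{9}{11}) (k+3) / [(k+\frac{119}{11}) (k+1)] ; factor over Q: parameters, x = 1, and C = -8.


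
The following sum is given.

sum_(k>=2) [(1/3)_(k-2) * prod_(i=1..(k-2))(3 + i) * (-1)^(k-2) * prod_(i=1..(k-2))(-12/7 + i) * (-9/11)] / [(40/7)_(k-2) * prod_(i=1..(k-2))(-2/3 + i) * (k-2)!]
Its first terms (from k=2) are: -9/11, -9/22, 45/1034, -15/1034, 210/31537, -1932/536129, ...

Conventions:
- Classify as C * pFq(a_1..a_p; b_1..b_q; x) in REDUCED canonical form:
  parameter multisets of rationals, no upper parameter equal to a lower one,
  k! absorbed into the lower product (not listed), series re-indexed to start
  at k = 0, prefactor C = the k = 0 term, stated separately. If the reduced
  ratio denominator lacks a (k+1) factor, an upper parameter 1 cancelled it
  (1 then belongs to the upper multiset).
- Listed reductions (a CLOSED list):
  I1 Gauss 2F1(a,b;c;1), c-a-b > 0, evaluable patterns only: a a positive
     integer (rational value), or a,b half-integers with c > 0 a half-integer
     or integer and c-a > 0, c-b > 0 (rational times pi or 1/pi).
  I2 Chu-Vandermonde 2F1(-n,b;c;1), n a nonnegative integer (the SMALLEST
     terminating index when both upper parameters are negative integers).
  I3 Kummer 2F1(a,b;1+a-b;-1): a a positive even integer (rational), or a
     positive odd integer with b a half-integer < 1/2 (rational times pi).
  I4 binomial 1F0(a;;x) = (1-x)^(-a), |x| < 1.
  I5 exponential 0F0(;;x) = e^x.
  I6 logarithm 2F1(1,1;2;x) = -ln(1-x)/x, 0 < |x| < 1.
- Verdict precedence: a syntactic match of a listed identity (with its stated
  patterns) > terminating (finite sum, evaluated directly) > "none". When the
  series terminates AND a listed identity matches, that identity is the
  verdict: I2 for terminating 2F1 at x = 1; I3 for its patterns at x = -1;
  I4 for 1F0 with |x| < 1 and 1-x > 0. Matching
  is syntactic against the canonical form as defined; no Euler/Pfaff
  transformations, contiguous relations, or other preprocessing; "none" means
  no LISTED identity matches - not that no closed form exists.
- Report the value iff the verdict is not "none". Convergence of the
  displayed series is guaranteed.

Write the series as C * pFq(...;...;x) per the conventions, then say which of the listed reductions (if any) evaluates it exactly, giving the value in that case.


Canonical form: C = -9/11 times 2F1 with upper {-5/7, 4}, lower {40/7}, x = -1. Verdict: Kummer (I3) fires (x = -1; c = 40/7 equals 1+a-b for upper {-5/7, 4}: listed pattern). Its exact value is -117/98.

Structural cue: t_0 being -9/11, the parameter 1/3 appears in both the upper and lower lists and cancels.
Adjacent-term ratio: r(k) = (-1) * (k-5/7) (k+4) / [(k+40/7) (k+1)] ; factor over Q: parameters, x = (-1), and C = -9/11.


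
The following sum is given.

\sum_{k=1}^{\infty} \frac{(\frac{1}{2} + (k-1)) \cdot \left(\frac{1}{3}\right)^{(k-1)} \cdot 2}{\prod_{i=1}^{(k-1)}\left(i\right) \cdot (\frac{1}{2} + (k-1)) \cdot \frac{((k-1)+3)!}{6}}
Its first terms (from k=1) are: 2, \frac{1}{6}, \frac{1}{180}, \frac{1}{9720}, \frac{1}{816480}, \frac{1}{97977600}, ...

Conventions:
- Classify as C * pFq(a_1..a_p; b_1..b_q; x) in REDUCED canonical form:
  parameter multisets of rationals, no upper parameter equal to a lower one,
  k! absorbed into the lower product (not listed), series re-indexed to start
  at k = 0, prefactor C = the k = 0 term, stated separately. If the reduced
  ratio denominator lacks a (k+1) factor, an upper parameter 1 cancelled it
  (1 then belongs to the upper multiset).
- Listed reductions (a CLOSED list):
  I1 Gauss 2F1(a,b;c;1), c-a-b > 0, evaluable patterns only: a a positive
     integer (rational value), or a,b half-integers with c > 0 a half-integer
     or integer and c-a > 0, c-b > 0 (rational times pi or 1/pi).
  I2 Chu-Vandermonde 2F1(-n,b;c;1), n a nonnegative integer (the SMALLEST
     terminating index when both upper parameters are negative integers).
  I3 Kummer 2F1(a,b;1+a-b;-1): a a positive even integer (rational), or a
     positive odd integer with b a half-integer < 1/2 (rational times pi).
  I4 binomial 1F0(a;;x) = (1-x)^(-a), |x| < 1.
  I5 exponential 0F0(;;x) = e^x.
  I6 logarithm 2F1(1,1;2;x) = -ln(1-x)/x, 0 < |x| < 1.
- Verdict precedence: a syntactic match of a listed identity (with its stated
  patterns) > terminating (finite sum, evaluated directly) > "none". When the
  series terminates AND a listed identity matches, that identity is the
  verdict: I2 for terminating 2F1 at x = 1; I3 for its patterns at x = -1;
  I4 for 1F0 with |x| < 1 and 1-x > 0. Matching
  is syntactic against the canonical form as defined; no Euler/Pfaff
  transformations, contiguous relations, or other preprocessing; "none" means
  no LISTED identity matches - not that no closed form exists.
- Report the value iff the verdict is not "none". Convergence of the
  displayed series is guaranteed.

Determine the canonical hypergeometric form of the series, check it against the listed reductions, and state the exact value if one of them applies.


The tell: x = \frac{1}{3} and the denominator's factorial ratio (prefactor 2) is a lower Pochhammer.
Ratio: r(k) = \frac{1}{3} * 1 / [(k+4) (k+1)] - rational in k. x = \frac{1}{3}; t_0 = 2; negate the roots.

x = \frac{1}{3} here; the reduced form reads 0F1, upper {-}, lower {4}, C = 2. Verdict: none - at argument \frac{1}{3} the multisets {-} ; {4} match no listed identity.


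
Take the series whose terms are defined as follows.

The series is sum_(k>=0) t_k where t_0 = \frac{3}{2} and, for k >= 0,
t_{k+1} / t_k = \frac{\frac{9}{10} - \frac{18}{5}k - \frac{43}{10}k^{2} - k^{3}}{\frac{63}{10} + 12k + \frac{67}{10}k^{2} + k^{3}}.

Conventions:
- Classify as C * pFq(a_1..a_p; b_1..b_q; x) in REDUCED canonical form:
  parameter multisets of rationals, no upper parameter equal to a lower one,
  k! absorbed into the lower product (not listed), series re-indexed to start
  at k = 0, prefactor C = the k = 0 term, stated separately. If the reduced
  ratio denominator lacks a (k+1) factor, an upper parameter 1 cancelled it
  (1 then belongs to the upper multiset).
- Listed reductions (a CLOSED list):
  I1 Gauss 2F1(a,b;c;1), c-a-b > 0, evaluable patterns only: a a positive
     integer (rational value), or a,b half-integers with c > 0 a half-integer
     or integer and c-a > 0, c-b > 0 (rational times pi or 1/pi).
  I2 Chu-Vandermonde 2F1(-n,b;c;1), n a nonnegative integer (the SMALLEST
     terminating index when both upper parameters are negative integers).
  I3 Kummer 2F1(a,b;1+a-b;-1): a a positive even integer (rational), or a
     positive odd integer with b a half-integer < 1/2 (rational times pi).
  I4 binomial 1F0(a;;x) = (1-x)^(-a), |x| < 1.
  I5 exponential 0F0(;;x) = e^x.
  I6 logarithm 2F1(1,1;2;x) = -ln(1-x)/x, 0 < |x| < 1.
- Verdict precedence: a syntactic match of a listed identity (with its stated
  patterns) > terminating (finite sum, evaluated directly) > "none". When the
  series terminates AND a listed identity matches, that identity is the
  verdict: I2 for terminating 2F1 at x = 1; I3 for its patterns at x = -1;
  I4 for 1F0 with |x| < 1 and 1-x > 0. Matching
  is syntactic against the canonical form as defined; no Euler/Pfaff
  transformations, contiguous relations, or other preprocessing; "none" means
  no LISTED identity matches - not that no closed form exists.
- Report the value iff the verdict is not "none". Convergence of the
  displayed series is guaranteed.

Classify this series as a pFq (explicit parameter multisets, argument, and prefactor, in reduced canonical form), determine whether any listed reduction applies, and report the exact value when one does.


Reduced: x = -1, 2F1, upper = {-\frac{1}{5}, 3}, lower = {\frac{21}{5}}, C = \frac{3}{2}. Verdict: none. No listed pattern accepts 2F1(-\frac{1}{5}, 3; \frac{21}{5}; -1).

The tell: t_0 being \frac{3}{2}, cancel k + 3/2 from the displayed ratio first; then prefactor 3/2.
Term ratio: r(k) = -1 * (k-\frac{1}{5}) (k+3) / [(k+\frac{21}{5}) (k+1)] ; factor over Q: parameters, x = -1, and C = \frac{3}{2}.


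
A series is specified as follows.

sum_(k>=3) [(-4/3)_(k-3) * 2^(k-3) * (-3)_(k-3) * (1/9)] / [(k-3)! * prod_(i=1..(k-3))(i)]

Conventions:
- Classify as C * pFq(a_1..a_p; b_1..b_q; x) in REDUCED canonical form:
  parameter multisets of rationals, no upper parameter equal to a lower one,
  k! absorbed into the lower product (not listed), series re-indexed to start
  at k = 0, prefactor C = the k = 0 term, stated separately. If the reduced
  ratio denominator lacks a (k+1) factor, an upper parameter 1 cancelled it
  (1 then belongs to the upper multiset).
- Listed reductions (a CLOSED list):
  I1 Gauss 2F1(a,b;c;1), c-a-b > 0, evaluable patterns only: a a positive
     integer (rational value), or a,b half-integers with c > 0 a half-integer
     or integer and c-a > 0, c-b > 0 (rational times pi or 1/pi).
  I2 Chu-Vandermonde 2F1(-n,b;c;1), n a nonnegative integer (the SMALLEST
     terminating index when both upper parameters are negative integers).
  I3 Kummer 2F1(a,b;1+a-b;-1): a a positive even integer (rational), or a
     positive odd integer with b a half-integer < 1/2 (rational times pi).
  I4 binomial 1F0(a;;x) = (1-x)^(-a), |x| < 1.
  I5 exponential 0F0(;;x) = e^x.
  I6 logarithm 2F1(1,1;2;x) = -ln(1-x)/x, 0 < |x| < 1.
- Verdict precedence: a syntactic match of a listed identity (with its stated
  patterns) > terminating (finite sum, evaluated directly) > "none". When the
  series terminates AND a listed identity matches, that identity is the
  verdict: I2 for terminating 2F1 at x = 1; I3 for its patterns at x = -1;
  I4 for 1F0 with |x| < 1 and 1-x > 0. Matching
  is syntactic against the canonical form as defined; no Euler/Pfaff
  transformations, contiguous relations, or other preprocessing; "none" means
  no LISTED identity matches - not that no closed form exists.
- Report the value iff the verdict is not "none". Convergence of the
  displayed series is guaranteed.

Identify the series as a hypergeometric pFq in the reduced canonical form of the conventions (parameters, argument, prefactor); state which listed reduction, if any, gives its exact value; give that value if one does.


Reduced: x = 2, 2F1, upper = {-3, -4/3}, lower = {1}, C = 1/9. Verdict: terminating - no listed pattern fits, but -3 in the upper list cuts the series at k = 3; direct evaluation. Value: 913/729.

Structural cue: t_0 being 1/9, the lower running product (prefactor 1/9) is a rising factorial.
Adjacent-term ratio: r(k) = 2 * (k-3) (k-4/3) / [(k+1) (k+1)] - rational in k. x = 2; t_0 = 1/9; negate the roots.


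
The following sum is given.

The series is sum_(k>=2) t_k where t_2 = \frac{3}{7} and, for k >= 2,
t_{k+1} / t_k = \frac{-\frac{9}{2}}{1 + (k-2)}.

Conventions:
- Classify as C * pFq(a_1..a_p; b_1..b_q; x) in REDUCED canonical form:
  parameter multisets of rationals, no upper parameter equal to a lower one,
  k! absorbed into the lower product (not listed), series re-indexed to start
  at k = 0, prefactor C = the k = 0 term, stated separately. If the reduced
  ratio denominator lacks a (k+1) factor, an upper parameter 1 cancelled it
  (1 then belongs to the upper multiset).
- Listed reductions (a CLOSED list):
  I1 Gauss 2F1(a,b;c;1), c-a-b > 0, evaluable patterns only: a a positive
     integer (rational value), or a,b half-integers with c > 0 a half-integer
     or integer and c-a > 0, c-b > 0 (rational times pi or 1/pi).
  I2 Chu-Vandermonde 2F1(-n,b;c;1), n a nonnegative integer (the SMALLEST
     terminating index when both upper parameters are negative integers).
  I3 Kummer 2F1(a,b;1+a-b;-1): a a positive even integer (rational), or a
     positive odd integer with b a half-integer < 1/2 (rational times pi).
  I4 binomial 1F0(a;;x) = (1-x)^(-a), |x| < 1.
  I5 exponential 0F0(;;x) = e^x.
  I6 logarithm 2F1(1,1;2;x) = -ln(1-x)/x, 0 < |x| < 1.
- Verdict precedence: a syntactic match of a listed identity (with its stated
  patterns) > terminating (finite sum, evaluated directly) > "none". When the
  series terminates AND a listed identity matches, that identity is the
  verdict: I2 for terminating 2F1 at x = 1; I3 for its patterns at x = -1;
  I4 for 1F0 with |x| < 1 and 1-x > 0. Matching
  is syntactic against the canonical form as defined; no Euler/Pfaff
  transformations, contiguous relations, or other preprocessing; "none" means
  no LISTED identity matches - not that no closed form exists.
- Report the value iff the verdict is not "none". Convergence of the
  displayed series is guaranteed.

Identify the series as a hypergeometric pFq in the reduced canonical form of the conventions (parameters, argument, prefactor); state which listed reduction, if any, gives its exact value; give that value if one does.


Classification (C = \frac{3}{7}): 0F0 with upper {-}, lower {-}, argument x = -\frac{9}{2}. Verdict: exponential (I5) matches (the 0F0 exponential series at x = -\frac{9}{2}). Its exact value is \frac{3}{7} \cdot e^{-\frac{9}{2}}.

The tell: with t_0 = \frac{3}{7}, roots of the ratio polynomials (C = 3/7) are the negated parameters.
Term ratio: r(k) = -\frac{9}{2} * 1 / [(k+1)] - poly over poly, x = -\frac{9}{2} from leading terms; C = \frac{3}{7} at k = 0.
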